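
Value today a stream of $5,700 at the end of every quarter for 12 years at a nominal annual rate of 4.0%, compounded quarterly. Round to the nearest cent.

With 4 periods per year: i = 0.01, n = 48.
PV = PMT · [1 − (1+i)^(−n)] / i = 5700 · 37.973959 = 216,451.5691

$216,451.57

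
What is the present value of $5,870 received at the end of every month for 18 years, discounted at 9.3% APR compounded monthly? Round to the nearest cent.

$614,487.14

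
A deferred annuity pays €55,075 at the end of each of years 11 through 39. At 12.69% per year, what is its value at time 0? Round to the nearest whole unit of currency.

€127,302

Value one period before first payment (t=10): 55075 × [1 − (1+0.1269)^(−29)] / 0.1269 = 55075 × 7.633695 = 420,425.7432
PV₀ = 420,425.7432 / (1+0.1269)^10 = 420,425.7432 / 3.302583 = 127,302.0835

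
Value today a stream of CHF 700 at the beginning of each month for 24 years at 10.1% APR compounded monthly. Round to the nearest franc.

i = 0.101/12 = 0.00841667 per month; n = 24·12 = 288.
Annuity factor a(288|0.00841667) × (1+i) = 109.092355; PV = 700 × 109.092355 = 76,364.6483
(Beginning-of-period payments → annuity-due factor ×(1+i).)

CHF 76,365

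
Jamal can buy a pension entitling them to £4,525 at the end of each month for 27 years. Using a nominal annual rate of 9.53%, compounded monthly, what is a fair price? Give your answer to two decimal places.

£525,862.13

Periodic rate i = 0.0953/12 = 0.00794167; n = 27 × 12 = 324 periods.
PV = PMT · [1 − (1+i)^(−n)] / i = 4525 · 116.212624 = 525,862.1258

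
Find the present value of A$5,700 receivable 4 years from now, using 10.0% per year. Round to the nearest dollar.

A$3,893

Discount factor = (1+0.1)^(−4) = 0.683013; PV = 5,700 × 0.683013 = 3,893.1767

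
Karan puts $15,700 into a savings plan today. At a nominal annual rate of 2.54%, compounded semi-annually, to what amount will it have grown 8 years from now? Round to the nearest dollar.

$19,213

i = 0.0254/2 = 0.0127 per half-year; n = 8·2 = 16.
FV = PV·(1+i)^n = 15,700 × 1.223751 = 19,212.8863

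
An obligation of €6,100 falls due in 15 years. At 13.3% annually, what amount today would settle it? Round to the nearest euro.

Discount factor = (1+0.133)^(−15) = 0.153657; PV = 6,100 × 0.153657 = 937.3055

€937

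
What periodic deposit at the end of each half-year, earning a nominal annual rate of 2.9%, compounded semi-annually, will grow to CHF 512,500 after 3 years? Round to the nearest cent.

CHF 82,372.31

i = 0.029/2 = 0.0145 per half-year; n = 3·2 = 6.
FV-annuity factor = 6.221751; PMT = 512500 / 6.221751 = 82,372.3097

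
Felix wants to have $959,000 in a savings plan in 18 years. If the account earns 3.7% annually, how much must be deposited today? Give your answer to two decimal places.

$498,655.93

PV = FV·(1+i)^(−n) = 959,000 × 0.519975 = 498,655.9348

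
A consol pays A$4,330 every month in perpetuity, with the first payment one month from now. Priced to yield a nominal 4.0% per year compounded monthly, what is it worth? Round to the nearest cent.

A$1,299,000.00

Periodic rate i = 0.04/12 = 0.00333333.
PV = PMT / i = 4330 / 0.00333333 = 1,299,000.0000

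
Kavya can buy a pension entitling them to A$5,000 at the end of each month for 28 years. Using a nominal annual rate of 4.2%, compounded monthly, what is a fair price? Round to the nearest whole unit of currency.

A$986,937

i = 0.042/12 = 0.0035 per month; n = 28·12 = 336.
Annuity factor a(336|0.0035) = 197.387314; PV = 5000 × 197.387314 = 986,936.5679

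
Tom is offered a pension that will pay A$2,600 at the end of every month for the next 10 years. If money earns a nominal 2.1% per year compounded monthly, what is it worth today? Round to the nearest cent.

i = 0.021/12 = 0.00175 per month; n = 10·12 = 120.
Annuity factor a(120|0.00175) = 108.152554; PV = 2600 × 108.152554 = 281,196.6398

A$281,196.64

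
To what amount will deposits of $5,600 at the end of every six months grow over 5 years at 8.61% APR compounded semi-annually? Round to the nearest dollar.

Periodic rate i = 0.0861/2 = 0.04305; n = 5 × 2 = 10 periods.
FV = 5600 × [(1+0.04305)^10 − 1] / 0.04305 = 5600 × 12.177298 = 68,192.8714

$68,193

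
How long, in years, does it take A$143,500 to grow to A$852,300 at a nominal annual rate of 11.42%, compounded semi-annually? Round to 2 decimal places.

16.04 years

Periodic rate i = 0.1142/2 = 0.0571.
(1+i)^n = 852300/143500 = 5.93937, so n = ln 5.93937 / ln 1.0571 = 32.0840 half-years
= 32.0840/2 years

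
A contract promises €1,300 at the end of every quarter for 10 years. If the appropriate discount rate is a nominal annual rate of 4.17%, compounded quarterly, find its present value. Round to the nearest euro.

With 4 periods per year: i = 0.010425, n = 40.
Annuity factor a(40|0.010425) = 32.571220; PV = 1300 × 32.571220 = 42,342.5857

€42,343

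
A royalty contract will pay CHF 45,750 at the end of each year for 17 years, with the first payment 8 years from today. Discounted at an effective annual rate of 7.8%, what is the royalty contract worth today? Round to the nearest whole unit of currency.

CHF 250,005

PV at t=7 (ordinary 17-year annuity): 45750 × a(17|0.078) = 45750 × 9.244604 = 422,940.6231
PV₀ = 422,940.6231 / (1+0.078)^7 = 422,940.6231 / 1.691731 = 250,004.6433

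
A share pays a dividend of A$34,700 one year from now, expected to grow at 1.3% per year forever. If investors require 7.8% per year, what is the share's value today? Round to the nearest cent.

A$533,846.15

PV = D₁/(r − g) = 34700/(0.078 − 0.013) = 533,846.1538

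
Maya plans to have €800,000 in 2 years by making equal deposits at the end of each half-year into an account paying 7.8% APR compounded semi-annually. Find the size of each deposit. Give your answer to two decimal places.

€188,672.87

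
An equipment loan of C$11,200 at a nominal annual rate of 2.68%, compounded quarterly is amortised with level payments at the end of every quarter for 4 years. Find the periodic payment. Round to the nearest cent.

C$740.53

Periodic rate i = 0.0268/4 = 0.0067; n = 4 × 4 = 16 periods.
PMT = 11200 / ( [1 − (1+0.0067)^(−16)] / 0.0067 ) = 11200 / 15.124295 = 740.5304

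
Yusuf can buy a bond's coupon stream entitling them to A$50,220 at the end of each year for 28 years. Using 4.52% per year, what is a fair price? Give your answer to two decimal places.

A$788,840.05

Annuity factor a(28|0.0452) = 15.707687; PV = 50220 × 15.707687 = 788,840.0544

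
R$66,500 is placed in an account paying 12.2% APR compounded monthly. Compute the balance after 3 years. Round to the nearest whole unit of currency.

R$95,713

Periodic rate i = 0.122/12 = 0.0101667; n = 3 × 12 = 36 periods.
FV = 66,500 × (1 + 0.0101667)^36 = 95,712.9839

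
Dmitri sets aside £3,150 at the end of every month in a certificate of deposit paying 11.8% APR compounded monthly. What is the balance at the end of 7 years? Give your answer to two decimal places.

£408,421.42

Periodic rate i = 0.118/12 = 0.00983333; n = 7 × 12 = 84 periods.
Accumulation factor s(84|0.00983333) = 129.657595; FV = 3150 × 129.657595 = 408,421.4244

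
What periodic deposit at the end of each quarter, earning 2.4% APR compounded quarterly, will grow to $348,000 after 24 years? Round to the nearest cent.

$2,691.24

With 4 periods per year: i = 0.006, n = 96.
PMT = 348000 / ( [(1+0.006)^96 − 1] / 0.006 ) = 348000 / 129.308244 = 2,691.2437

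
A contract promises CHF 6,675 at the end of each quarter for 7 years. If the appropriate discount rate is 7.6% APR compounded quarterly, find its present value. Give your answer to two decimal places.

CHF 143,910.17

With 4 periods per year: i = 0.019, n = 28.
PV = PMT · [1 − (1+i)^(−n)] / i = 6675 · 21.559576 = 143,910.1710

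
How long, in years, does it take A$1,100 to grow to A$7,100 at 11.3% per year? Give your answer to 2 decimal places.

n = ln(7100/1100) / ln(1+0.113) = ln(6.45455) / 0.107059 = 17.4183 years

17.42 years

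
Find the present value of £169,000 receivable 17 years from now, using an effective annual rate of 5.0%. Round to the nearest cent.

PV = 169,000 / (1 + 0.05)^17 = 169,000 / 2.292018 = 73,734.1402

£73,734.14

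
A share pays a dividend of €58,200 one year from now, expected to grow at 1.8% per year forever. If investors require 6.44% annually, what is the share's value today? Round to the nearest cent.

PV = PMT / (i − g) = 58200 / (0.0644 − 0.018) = 58200 / 0.046400 = 1,254,310.3448

€1,254,310.34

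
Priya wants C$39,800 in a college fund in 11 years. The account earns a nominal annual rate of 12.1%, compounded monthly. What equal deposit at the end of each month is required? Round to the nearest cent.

C$145.42

Periodic rate i = 0.121/12 = 0.0100833; n = 11 × 12 = 132 periods.
FV-annuity factor = 273.687446; PMT = 39800 / 273.687446 = 145.4214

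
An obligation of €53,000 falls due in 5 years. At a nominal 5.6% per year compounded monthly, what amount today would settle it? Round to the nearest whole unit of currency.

€40,083

i = 0.056/12 = 0.00466667 per month; n = 5·12 = 60.
Discount factor = (1+0.00466667)^(−60) = 0.756276; PV = 53,000 × 0.756276 = 40,082.6359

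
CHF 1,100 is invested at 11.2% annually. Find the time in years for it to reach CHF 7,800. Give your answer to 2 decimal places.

18.45 years

(1+i)^n = 7800/1100 = 7.09091, so n = ln 7.09091 / ln 1.112 = 18.4515 years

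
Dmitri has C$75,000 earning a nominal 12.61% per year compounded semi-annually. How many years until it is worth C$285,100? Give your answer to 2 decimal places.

Periodic rate i = 0.1261/2 = 0.06305.
n = ln(285100/75000) / ln(1+0.06305) = ln(3.80133) / 0.061142 = 21.8401 half-years
= 21.8401/2 years

10.92 years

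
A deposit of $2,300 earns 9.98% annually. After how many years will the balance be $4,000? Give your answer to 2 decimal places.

(1+i)^n = 4000/2300 = 1.73913, so n = ln 1.73913 / ln 1.0998 = 5.8172 years

5.82 years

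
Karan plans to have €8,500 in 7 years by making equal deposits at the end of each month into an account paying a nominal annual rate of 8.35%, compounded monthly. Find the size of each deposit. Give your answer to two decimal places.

Periodic rate i = 0.0835/12 = 0.00695833; n = 7 × 12 = 84 periods.
PMT = 8500 / ( [(1+0.00695833)^84 − 1] / 0.00695833 ) = 8500 / 113.599876 = 74.8240

€74.82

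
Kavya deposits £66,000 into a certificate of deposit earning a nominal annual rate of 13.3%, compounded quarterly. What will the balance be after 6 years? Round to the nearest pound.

With 4 periods per year: i = 0.03325, n = 24.
FV = PV·(1+i)^n = 66,000 × 2.192451 = 144,701.7790

£144,702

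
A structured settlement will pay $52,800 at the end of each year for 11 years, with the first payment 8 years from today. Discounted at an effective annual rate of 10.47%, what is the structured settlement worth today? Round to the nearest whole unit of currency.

Value one period before first payment (t=7): 52800 × [1 − (1+0.1047)^(−11)] / 0.1047 = 52800 × 6.356874 = 335,642.9454
PV₀ = 335,642.9454 / (1+0.1047)^7 = 335,642.9454 / 2.007754 = 167,173.3500

$167,173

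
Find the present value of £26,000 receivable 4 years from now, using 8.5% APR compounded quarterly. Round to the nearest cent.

£18,572.07

With 4 periods per year: i = 0.02125, n = 16.
PV = 26,000 / (1 + 0.02125)^16 = 26,000 / 1.399952 = 18,572.0667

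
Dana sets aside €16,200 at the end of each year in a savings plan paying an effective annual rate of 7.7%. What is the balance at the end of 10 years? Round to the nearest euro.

FV = PMT · [(1+i)^n − 1] / i = 16200 · 14.281805 = 231,365.2356

€231,365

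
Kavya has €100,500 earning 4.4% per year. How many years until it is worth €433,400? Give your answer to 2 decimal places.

n = ln(433400/100500) / ln(1+0.044) = ln(4.31244) / 0.043059 = 33.9415 years

33.94 years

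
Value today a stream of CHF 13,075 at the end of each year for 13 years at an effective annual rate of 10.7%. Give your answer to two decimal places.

CHF 89,602.17

PV = 13075 × [1 − (1+0.107)^(−13)] / 0.107 = 13075 × 6.852939 = 89,602.1726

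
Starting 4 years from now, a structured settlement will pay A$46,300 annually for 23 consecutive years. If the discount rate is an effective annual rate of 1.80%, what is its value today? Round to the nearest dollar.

A$820,595

Value one period before first payment (t=3): 46300 × [1 − (1+0.018)^(−23)] / 0.018 = 46300 × 18.697824 = 865,709.2581
PV₀ = 865,709.2581 / (1+0.018)^3 = 865,709.2581 / 1.054978 = 820,594.7384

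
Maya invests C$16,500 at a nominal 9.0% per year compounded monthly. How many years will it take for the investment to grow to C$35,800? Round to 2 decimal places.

Periodic rate i = 0.09/12 = 0.0075.
(1+i)^n = 35800/16500 = 2.16970, so n = ln 2.16970 / ln 1.0075 = 103.6651 months
= 103.6651/12 years

8.64 years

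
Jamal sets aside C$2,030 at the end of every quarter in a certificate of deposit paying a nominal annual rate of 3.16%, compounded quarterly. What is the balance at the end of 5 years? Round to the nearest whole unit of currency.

Periodic rate i = 0.0316/4 = 0.0079; n = 5 × 4 = 20 periods.
Accumulation factor s(20|0.0079) = 21.574598; FV = 2030 × 21.574598 = 43,796.4335

C$43,796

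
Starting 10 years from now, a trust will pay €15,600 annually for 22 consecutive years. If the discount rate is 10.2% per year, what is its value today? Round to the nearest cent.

€56,278.46

PV at t=9 (ordinary 22-year annuity): 15600 × a(22|0.102) = 15600 × 8.646731 = 134,889.0093
Discount back 9 years: 134,889.0093 × (1+0.102)^(−9) = 134,889.0093 × 0.417221 = 56,278.4612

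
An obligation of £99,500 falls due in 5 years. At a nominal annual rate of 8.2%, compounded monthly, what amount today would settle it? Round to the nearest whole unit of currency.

With 12 periods per year: i = 0.00683333, n = 60.
Discount factor = (1+0.00683333)^(−60) = 0.664576; PV = 99,500 × 0.664576 = 66,125.3464

£66,125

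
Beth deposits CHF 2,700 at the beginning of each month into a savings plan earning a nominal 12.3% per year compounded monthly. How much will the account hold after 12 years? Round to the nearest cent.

CHF 889,530.43

Periodic rate i = 0.123/12 = 0.01025; n = 12 × 12 = 144 periods.
FV = PMT · [(1+i)^n − 1] / i × (1+i) = 2700 · 329.455716 = 889,530.4344
(annuity-due: payments at period start, so ×(1+i).)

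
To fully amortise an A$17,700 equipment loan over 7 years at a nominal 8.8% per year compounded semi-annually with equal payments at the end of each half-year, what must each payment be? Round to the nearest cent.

i = 0.088/2 = 0.044 per half-year; n = 7·2 = 14.
PMT = 17700 / ( [1 − (1+0.044)^(−14)] / 0.044 ) = 17700 / 10.289565 = 1,720.1893

A$1,720.19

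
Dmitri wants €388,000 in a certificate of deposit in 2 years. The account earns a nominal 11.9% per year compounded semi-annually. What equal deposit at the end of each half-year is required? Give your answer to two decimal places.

€88,759.33

With 2 periods per year: i = 0.0595, n = 4.
FV-annuity factor = 4.371372; PMT = 388000 / 4.371372 = 88,759.3258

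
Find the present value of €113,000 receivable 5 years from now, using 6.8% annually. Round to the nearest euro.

€81,325

PV = 113,000 / (1 + 0.068)^5 = 113,000 / 1.389493 = 81,324.6457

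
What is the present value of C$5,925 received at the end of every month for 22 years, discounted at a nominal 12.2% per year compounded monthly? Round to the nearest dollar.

i = 0.122/12 = 0.0101667 per month; n = 22·12 = 264.
Annuity factor a(264|0.0101667) = 91.552013; PV = 5925 × 91.552013 = 542,445.6778

C$542,446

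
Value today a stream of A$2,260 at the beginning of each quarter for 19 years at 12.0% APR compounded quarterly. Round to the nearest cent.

A$69,386.13

i = 0.12/4 = 0.03 per quarter; n = 19·4 = 76.
PV = PMT · [1 − (1+i)^(−n)] / i × (1+i) = 2260 · 30.701826 = 69,386.1274
Payments are at the start of each period, so multiply by (1+i).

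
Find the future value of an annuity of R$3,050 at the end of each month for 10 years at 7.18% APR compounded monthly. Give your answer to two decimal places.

R$533,170.49

Periodic rate i = 0.0718/12 = 0.00598333; n = 10 × 12 = 120 periods.
Accumulation factor s(120|0.00598333) = 174.809998; FV = 3050 × 174.809998 = 533,170.4944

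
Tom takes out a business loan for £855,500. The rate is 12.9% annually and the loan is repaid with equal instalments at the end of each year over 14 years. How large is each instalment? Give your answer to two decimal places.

Annuity-PV factor = 6.333876; PMT = 855500 / 6.333876 = 135,067.3664

£135,067.37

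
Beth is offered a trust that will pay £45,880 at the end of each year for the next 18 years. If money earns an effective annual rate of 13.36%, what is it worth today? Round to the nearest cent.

£307,476.33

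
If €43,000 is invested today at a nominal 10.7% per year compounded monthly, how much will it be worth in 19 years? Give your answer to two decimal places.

€325,443.82

Periodic rate i = 0.107/12 = 0.00891667; n = 19 × 12 = 228 periods.
FV = 43,000 × (1 + 0.00891667)^228 = 325,443.8183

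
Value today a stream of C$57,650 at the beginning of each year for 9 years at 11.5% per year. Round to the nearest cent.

C$349,107.46

PV = 57650 × [1 − (1+0.115)^(−9)] / 0.115 × (1+i) = 57650 × 6.055637 = 349,107.4602
(Beginning-of-period payments → annuity-due factor ×(1+i).)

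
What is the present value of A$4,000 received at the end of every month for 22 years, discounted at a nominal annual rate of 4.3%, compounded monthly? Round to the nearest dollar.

A$682,104

With 12 periods per year: i = 0.00358333, n = 264.
PV = PMT · [1 − (1+i)^(−n)] / i = 4000 · 170.526085 = 682,104.3415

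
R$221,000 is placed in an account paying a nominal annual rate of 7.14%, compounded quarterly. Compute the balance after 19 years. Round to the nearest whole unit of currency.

With 4 periods per year: i = 0.01785, n = 76.
221,000 × (1+0.01785)^76 = 221,000 × 3.836784 = 847,929.2713

R$847,929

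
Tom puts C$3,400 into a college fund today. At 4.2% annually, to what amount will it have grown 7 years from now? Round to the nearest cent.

FV = 3,400 × (1 + 0.042)^7 = 4,534.7458

C$4,534.75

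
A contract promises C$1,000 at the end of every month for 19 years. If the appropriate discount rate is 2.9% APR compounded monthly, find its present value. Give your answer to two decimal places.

i = 0.029/12 = 0.00241667 per month; n = 19·12 = 228.
PV = PMT · [1 − (1+i)^(−n)] / i = 1000 · 175.135281 = 175,135.2813

C$175,135.28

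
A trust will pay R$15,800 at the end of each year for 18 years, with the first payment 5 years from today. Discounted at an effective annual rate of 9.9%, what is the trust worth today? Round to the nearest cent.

R$89,401.51

Value one period before first payment (t=4): 15800 × [1 − (1+0.099)^(−18)] / 0.099 = 15800 × 8.254268 = 130,417.4282
Discount back 4 years: 130,417.4282 × (1+0.099)^(−4) = 130,417.4282 × 0.685503 = 89,401.5117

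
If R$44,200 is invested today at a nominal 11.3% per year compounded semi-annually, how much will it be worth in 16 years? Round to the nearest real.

Periodic rate i = 0.113/2 = 0.0565; n = 16 × 2 = 32 periods.
FV = PV·(1+i)^n = 44,200 × 5.805292 = 256,593.8918

R$256,594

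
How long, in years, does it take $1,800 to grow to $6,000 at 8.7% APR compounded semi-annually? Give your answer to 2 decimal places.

Periodic rate i = 0.087/2 = 0.0435.
n = ln(6000/1800) / ln(1+0.0435) = ln(3.33333) / 0.042580 = 28.2753 half-years
= 28.2753/2 years

14.14 years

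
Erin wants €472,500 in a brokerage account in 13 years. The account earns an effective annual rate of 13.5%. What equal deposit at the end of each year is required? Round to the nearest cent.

€15,233.35

PMT = 472500 / ( [(1+0.135)^13 − 1] / 0.135 ) = 472500 / 31.017465 = 15,233.3533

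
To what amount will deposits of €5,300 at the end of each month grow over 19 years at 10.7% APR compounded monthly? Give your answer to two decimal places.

€3,904,244.04

i = 0.107/12 = 0.00891667 per month; n = 19·12 = 228.
Accumulation factor s(228|0.00891667) = 736.649819; FV = 5300 × 736.649819 = 3,904,244.0432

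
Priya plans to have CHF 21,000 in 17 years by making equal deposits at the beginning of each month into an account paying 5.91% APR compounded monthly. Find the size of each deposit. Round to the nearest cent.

With 12 periods per year: i = 0.004925, n = 204.
PMT = 21000 / ( [(1+0.004925)^204 − 1] / 0.004925 × (1+i) ) = 21000 / 351.848485 = 59.6848

CHF 59.68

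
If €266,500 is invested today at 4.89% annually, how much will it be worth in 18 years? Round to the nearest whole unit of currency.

€629,377

FV = 266,500 × (1 + 0.0489)^18 = 629,376.8301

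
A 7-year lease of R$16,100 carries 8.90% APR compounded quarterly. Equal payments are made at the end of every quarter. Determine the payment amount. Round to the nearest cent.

Periodic rate i = 0.089/4 = 0.02225; n = 7 × 4 = 28 periods.
PMT = 16100 / ( [1 − (1+0.02225)^(−28)] / 0.02225 ) = 16100 / 20.673772 = 778.7645

R$778.76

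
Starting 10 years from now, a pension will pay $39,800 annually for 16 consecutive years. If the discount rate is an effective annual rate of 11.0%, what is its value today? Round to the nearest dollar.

$114,811

Value one period before first payment (t=9): 39800 × [1 − (1+0.11)^(−16)] / 0.11 = 39800 × 7.379162 = 293,690.6388
Discount back 9 years: 293,690.6388 × (1+0.11)^(−9) = 293,690.6388 × 0.390925 = 114,810.9459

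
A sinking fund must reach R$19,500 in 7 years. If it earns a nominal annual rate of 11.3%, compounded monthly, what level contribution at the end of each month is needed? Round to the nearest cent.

With 12 periods per year: i = 0.00941667, n = 84.
FV-annuity factor = 127.163142; PMT = 19500 / 127.163142 = 153.3463

R$153.35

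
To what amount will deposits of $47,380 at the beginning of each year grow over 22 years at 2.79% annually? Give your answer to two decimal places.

FV = 47380 × [(1+0.0279)^22 − 1] / 0.0279 × (1+i) = 47380 × 30.651791 = 1,452,281.8767
Payments are at the start of each period, so multiply by (1+i).

$1,452,281.88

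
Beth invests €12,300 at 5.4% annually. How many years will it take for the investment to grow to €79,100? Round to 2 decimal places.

35.39 years

n = ln(79100/12300) / ln(1+0.054) = ln(6.43089) / 0.052592 = 35.3875 years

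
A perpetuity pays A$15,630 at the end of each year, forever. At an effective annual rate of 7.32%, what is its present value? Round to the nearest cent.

A$213,524.59

PV = PMT / i = 15630 / 0.0732 = 213,524.5902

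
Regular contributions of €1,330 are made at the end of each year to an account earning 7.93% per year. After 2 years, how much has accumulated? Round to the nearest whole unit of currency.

€2,765

FV = 1330 × [(1+0.0793)^2 − 1] / 0.0793 = 1330 × 2.079300 = 2,765.4690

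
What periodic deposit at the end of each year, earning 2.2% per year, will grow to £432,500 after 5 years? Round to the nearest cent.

FV-annuity factor = 5.224893; PMT = 432500 / 5.224893 = 82,776.8072

£82,776.81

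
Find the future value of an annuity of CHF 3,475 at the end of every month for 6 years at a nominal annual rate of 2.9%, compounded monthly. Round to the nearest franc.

CHF 272,928

Periodic rate i = 0.029/12 = 0.00241667; n = 6 × 12 = 72 periods.
Accumulation factor s(72|0.00241667) = 78.540325; FV = 3475 × 78.540325 = 272,927.6291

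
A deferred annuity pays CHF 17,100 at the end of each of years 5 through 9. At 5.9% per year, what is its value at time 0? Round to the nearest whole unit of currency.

PV at t=4 (ordinary 5-year annuity): 17100 × a(5|0.059) = 17100 × 4.223848 = 72,227.7992
Discount back 4 years: 72,227.7992 × (1+0.059)^(−4) = 72,227.7992 × 0.795090 = 57,427.5835

CHF 57,428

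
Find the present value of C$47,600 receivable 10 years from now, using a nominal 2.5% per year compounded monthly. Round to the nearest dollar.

C$37,081

With 12 periods per year: i = 0.00208333, n = 120.
PV = 47,600 / (1 + 0.00208333)^120 = 47,600 / 1.283692 = 37,080.5590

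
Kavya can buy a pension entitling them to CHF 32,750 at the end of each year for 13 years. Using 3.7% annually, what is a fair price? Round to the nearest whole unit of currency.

CHF 333,203

Annuity factor a(13|0.037) = 10.174135; PV = 32750 × 10.174135 = 333,202.9155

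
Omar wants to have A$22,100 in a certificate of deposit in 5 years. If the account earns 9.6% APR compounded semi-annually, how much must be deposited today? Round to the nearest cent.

A$13,828.64

Periodic rate i = 0.096/2 = 0.048; n = 5 × 2 = 10 periods.
Discount factor = (1+0.048)^(−10) = 0.625730; PV = 22,100 × 0.625730 = 13,828.6392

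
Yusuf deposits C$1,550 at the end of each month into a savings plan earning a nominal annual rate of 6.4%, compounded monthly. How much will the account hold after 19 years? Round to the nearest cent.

With 12 periods per year: i = 0.00533333, n = 228.
FV = 1550 × [(1+0.00533333)^228 − 1] / 0.00533333 = 1550 × 443.021757 = 686,683.7233

C$686,683.72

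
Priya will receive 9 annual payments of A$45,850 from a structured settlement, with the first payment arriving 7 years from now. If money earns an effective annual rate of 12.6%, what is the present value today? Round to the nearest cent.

A$117,180.13

Value one period before first payment (t=6): 45850 × [1 − (1+0.126)^(−9)] / 0.126 = 45850 × 5.208887 = 238,827.4906
Discount back 6 years: 238,827.4906 × (1+0.126)^(−6) = 238,827.4906 × 0.490648 = 117,180.1291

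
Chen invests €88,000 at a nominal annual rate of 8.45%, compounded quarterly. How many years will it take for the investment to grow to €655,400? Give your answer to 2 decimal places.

Periodic rate i = 0.0845/4 = 0.021125.
n = ln(655400/88000) / ln(1+0.021125) = ln(7.44773) / 0.020905 = 96.0494 quarters
= 96.0494/4 years

24.01 years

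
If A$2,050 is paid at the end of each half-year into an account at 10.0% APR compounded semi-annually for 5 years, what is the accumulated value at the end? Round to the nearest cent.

i = 0.1/2 = 0.05 per half-year; n = 5·2 = 10.
Accumulation factor s(10|0.05) = 12.577893; FV = 2050 × 12.577893 = 25,784.6797

A$25,784.68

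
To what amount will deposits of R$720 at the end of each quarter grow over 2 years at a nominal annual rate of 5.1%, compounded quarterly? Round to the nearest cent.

R$6,023.70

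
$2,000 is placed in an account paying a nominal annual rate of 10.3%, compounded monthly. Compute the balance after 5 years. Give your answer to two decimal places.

$3,339.93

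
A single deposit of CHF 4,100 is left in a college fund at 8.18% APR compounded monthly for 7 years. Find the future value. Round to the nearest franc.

CHF 7,255

i = 0.0818/12 = 0.00681667 per month; n = 7·12 = 84.
FV = PV·(1+i)^n = 4,100 × 1.769430 = 7,254.6612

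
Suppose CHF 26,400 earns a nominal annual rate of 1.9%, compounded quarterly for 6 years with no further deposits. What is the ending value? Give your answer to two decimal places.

Periodic rate i = 0.019/4 = 0.00475; n = 6 × 4 = 24 periods.
FV = 26,400 × (1 + 0.00475)^24 = 29,579.8715

CHF 29,579.87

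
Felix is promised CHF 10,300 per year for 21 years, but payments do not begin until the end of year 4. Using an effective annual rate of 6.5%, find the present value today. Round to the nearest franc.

Value one period before first payment (t=3): 10300 × [1 − (1+0.065)^(−21)] / 0.065 = 10300 × 11.284983 = 116,235.3283
Discount back 3 years: 116,235.3283 × (1+0.065)^(−3) = 116,235.3283 × 0.827849 = 96,225.3110

CHF 96,225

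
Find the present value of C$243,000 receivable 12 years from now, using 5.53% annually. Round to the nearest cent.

C$127,378.17

Discount factor = (1+0.0553)^(−12) = 0.524190; PV = 243,000 × 0.524190 = 127,378.1731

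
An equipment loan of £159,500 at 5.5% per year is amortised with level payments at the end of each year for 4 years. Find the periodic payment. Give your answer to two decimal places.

£45,504.47

Annuity-PV factor = 3.505150; PMT = 159500 / 3.505150 = 45,504.4704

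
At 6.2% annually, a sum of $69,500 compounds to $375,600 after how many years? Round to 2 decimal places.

28.05 years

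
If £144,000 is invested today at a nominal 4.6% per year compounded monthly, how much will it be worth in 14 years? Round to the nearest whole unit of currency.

Periodic rate i = 0.046/12 = 0.00383333; n = 14 × 12 = 168 periods.
FV = 144,000 × (1 + 0.00383333)^168 = 273,850.4383

£273,850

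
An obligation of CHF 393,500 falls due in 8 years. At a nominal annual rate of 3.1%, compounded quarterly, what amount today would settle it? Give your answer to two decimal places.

CHF 307,365.36

i = 0.031/4 = 0.00775 per quarter; n = 8·4 = 32.
PV = 393,500 / (1 + 0.00775)^32 = 393,500 / 1.280235 = 307,365.3581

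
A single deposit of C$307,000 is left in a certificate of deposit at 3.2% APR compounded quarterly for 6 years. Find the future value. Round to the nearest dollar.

Periodic rate i = 0.032/4 = 0.008; n = 6 × 4 = 24 periods.
FV = PV·(1+i)^n = 307,000 × 1.210745 = 371,698.7890

C$371,699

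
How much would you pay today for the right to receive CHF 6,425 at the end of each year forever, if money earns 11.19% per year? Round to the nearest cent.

CHF 57,417.34

PV = PMT / i = 6425 / 0.1119 = 57,417.3369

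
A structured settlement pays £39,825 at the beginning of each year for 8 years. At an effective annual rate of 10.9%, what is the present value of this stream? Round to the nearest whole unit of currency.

Annuity factor a(8|0.109) × (1+i) = 5.727460; PV = 39825 × 5.727460 = 228,096.0901
(Beginning-of-period payments → annuity-due factor ×(1+i).)

£228,096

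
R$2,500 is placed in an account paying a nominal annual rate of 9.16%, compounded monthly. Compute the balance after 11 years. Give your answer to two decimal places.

i = 0.0916/12 = 0.00763333 per month; n = 11·12 = 132.
FV = 2,500 × (1 + 0.00763333)^132 = 6,821.3986

R$6,821.40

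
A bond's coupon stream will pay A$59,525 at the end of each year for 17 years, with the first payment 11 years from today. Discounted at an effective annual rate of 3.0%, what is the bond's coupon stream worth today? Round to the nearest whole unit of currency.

A$583,156

Value one period before first payment (t=10): 59525 × [1 − (1+0.03)^(−17)] / 0.03 = 59525 × 13.166118 = 783,713.2020
PV₀ = 783,713.2020 / (1+0.03)^10 = 783,713.2020 / 1.343916 = 583,156.2247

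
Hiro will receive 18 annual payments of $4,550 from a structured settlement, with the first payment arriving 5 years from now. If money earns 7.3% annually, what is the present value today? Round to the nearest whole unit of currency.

$33,793

Value one period before first payment (t=4): 4550 × [1 − (1+0.073)^(−18)] / 0.073 = 4550 × 9.844893 = 44,794.2609
Discount back 4 years: 44,794.2609 × (1+0.073)^(−4) = 44,794.2609 × 0.754399 = 33,792.7462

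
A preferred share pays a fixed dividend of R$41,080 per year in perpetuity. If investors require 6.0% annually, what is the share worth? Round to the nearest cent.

R$684,666.67

PV = C/r = 41080/0.06 = 684,666.6667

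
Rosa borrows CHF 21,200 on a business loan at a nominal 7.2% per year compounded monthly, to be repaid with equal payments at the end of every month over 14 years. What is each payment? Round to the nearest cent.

CHF 200.65

With 12 periods per year: i = 0.006, n = 168.
PMT = 21200 / ( [1 − (1+0.006)^(−168)] / 0.006 ) = 21200 / 105.658498 = 200.6464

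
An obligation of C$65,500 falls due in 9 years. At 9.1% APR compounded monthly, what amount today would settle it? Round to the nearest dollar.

i = 0.091/12 = 0.00758333 per month; n = 9·12 = 108.
PV = FV·(1+i)^(−n) = 65,500 × 0.442237 = 28,966.4976

C$28,966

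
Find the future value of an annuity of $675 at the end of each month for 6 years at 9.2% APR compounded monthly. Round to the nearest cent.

$64,542.09

i = 0.092/12 = 0.00766667 per month; n = 6·12 = 72.
Accumulation factor s(72|0.00766667) = 95.617905; FV = 675 × 95.617905 = 64,542.0862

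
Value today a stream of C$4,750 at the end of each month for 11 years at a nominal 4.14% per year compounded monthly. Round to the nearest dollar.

C$502,961

Periodic rate i = 0.0414/12 = 0.00345; n = 11 × 12 = 132 periods.
PV = 4750 × [1 − (1+0.00345)^(−132)] / 0.00345 = 4750 × 105.886524 = 502,960.9889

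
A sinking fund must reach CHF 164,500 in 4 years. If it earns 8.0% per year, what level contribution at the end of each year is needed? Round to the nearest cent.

CHF 36,505.97

PMT = 164500 / ( [(1+0.08)^4 − 1] / 0.08 ) = 164500 / 4.506112 = 36,505.9723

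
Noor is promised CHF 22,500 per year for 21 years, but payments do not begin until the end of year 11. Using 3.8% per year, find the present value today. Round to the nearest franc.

CHF 221,450

PV at t=10 (ordinary 21-year annuity): 22500 × a(21|0.038) = 22500 × 14.291152 = 321,550.9276
Discount back 10 years: 321,550.9276 × (1+0.038)^(−10) = 321,550.9276 × 0.688694 = 221,450.2789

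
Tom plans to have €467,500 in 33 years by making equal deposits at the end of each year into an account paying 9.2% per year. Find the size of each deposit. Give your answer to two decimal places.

€2,492.82

FV-annuity factor = 187.538462; PMT = 467500 / 187.538462 = 2,492.8220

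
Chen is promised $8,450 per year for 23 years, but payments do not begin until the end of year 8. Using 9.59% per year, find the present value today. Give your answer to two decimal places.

$40,765.01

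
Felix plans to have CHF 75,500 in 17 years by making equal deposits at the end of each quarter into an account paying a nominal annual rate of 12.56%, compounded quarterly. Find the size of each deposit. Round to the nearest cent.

CHF 329.93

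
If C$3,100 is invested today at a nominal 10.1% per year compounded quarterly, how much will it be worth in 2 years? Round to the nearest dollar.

With 4 periods per year: i = 0.02525, n = 8.
FV = PV·(1+i)^n = 3,100 × 1.220782 = 3,784.4251

C$3,784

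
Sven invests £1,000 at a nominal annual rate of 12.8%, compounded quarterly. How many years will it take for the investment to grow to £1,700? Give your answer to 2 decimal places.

4.21 years

Periodic rate i = 0.128/4 = 0.032.
(1+i)^n = 1700/1000 = 1.70000, so n = ln 1.70000 / ln 1.032 = 16.8461 quarters
= 16.8461/4 years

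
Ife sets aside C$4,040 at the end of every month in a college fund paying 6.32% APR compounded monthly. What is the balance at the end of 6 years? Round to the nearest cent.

C$352,601.52

Periodic rate i = 0.0632/12 = 0.00526667; n = 6 × 12 = 72 periods.
FV = 4040 × [(1+0.00526667)^72 − 1] / 0.00526667 = 4040 × 87.277603 = 352,601.5174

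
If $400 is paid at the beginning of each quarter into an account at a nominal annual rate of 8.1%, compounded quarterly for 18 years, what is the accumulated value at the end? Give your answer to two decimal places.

$65,199.56

i = 0.081/4 = 0.02025 per quarter; n = 18·4 = 72.
FV = 400 × [(1+0.02025)^72 − 1] / 0.02025 × (1+i) = 400 × 162.998912 = 65,199.5647
(annuity-due: payments at period start, so ×(1+i).)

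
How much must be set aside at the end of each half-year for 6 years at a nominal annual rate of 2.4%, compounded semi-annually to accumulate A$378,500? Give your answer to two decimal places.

A$29,513.70

i = 0.024/2 = 0.012 per half-year; n = 6·2 = 12.
PMT = 378500 / ( [(1+0.012)^12 − 1] / 0.012 ) = 378500 / 12.824552 = 29,513.7015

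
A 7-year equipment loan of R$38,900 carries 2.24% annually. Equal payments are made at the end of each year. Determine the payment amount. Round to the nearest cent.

Annuity-PV factor = 6.412699; PMT = 38900 / 6.412699 = 6,066.0887

R$6,066.09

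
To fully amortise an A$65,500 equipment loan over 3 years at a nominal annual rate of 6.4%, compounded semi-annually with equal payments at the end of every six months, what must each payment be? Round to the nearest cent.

Periodic rate i = 0.064/2 = 0.032; n = 3 × 2 = 6 periods.
PMT = 65500 / ( [1 − (1+0.032)^(−6)] / 0.032 ) = 65500 / 5.381465 = 12,171.4074

A$12,171.41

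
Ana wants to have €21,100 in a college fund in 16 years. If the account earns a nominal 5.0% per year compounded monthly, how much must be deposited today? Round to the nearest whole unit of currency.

With 12 periods per year: i = 0.00416667, n = 192.
PV = FV·(1+i)^(−n) = 21,100 × 0.450076 = 9,496.6119

€9,497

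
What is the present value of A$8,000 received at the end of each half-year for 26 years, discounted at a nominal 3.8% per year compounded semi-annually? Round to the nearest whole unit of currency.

Periodic rate i = 0.038/2 = 0.019; n = 26 × 2 = 52 periods.
PV = 8000 × [1 − (1+0.019)^(−52)] / 0.019 = 8000 × 32.853285 = 262,826.2787

A$262,826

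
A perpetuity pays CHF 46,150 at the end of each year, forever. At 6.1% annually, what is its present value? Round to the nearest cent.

PV = PMT / i = 46150 / 0.061 = 756,557.3770

CHF 756,557.38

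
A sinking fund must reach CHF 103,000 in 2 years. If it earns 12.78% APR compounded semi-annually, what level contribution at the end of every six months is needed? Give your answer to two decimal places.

CHF 23,409.12

Periodic rate i = 0.1278/2 = 0.0639; n = 2 × 2 = 4 periods.
PMT = 103000 / ( [(1+0.0639)^4 − 1] / 0.0639 ) = 103000 / 4.399994 = 23,409.1241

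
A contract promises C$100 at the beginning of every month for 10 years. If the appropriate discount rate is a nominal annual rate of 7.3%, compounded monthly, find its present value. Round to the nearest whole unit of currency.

C$8,551

With 12 periods per year: i = 0.00608333, n = 120.
PV = 100 × [1 − (1+0.00608333)^(−120)] / 0.00608333 × (1+i) = 100 × 85.507289 = 8,550.7289
(annuity-due: payments at period start, so ×(1+i).)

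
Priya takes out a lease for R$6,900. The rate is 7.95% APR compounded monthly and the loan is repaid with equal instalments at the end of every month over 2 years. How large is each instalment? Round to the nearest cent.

R$311.91

Periodic rate i = 0.0795/12 = 0.006625; n = 2 × 12 = 24 periods.
PMT = 6900 / ( [1 − (1+0.006625)^(−24)] / 0.006625 ) = 6900 / 22.121696 = 311.9110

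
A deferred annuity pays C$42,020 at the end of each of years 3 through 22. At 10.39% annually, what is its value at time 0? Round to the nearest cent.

Value one period before first payment (t=2): 42020 × [1 − (1+0.1039)^(−20)] / 0.1039 = 42020 × 8.291763 = 348,419.8796
Discount back 2 years: 348,419.8796 × (1+0.1039)^(−2) = 348,419.8796 × 0.820617 = 285,919.2919

C$285,919.29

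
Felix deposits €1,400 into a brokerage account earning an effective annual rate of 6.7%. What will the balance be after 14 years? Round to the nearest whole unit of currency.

1,400 × (1+0.067)^14 = 1,400 × 2.479145 = 3,470.8025

€3,471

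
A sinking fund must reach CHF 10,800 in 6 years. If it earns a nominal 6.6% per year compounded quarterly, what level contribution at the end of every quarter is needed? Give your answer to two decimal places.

CHF 370.42

Periodic rate i = 0.066/4 = 0.0165; n = 6 × 4 = 24 periods.
PMT = 10800 / ( [(1+0.0165)^24 − 1] / 0.0165 ) = 10800 / 29.156090 = 370.4200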